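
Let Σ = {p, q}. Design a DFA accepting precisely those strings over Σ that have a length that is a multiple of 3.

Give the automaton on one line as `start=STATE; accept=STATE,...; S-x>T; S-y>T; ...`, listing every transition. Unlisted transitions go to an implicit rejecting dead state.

start=S0; accept=S0; S0-p>S1; S0-q>S1; S1-p>S2; S1-q>S2; S2-p>S0; S2-q>S0

Only the length mod 3 matters, so use a 3-cycle: from any state, every input symbol moves to the next state, wrapping S2 back to S0. Mark S0 accepting.
        p   q  
>* S0   S1  S1 
   S1   S2  S2 
   S2   S0  S0 
(> = start, * = accepting)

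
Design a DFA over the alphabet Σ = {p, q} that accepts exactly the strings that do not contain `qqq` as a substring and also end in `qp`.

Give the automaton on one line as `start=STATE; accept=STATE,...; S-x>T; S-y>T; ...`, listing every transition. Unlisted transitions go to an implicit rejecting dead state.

start=A; accept=C; A-p>A; A-q>B; B-p>C; B-q>D; C-p>A; C-q>B; D-p>C; D-q>E; E-p>E; E-q>E

Build one automaton per condition and run them in lockstep. The first has 4 states tracking partial matches of the forbidden pattern `qqq`; the second has 3 states tracking how much of the suffix `qp` has currently been matched. A product state is a pair (one from each), accepting exactly when both do. Minimizing collapses redundant product states.
5 states suffice.
       p  q 
>  A   A  B 
   B   C  D 
 * C   A  B 
   D   C  E 
   E   E  E 
(> = start, * = accepting)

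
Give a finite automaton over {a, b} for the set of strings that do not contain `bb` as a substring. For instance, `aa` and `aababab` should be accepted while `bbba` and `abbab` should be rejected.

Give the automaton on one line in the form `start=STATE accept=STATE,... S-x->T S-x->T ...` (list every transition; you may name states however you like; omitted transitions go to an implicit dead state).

This is the complement of 'contains `bb`'. Use the same substring-matching states — S0 through S2 holding how much of `bb` has just been matched — but flip the accepting set: everything except the trap S2 accepts.
        a   b  
>* S0   S0  S1 
 * S1   S0  S2 
   S2   S2  S2 
(> = start, * = accepting)

start=S0 accept=S0,S1 S0-a->S0 S0-b->S1 S1-a->S0 S1-b->S2 S2-a->S2 S2-b->S2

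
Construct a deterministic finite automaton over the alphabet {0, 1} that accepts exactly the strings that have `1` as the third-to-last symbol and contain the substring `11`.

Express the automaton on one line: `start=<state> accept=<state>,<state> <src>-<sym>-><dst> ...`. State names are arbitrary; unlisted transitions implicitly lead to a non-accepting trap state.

Handle the two conditions separately and then intersect. The first has 15 states tracking the last 3 symbols read; the second has 3 states tracking whether and how much of `11` has been seen. A product state is a pair (one from each), accepting exactly when both do.
A 20-state machine:
       0  1 
>  A   B  C 
   B   D  E 
   C   F  G 
   D   H  I 
   E   J  K 
   F   L  M 
   G   N  O 
   H   H  I 
   I   J  K 
   J   L  M 
   K   N  O 
   L   H  I 
   M   J  K 
 * N   P  Q 
 * O   N  O 
 * P   R  S 
 * Q   T  K 
   R   R  S 
   S   T  K 
   T   P  Q 
(> = start, * = accepting)

start=A accept=N,O,P,Q A-0->B A-1->C B-0->D B-1->E C-0->F C-1->G D-0->H D-1->I E-0->J E-1->K F-0->L F-1->M G-0->N G-1->O H-0->H H-1->I I-0->J I-1->K J-0->L J-1->M K-0->N K-1->O L-0->H L-1->I M-0->J M-1->K N-0->P N-1->Q O-0->N O-1->O P-0->R P-1->S Q-0->T Q-1->K R-0->R R-1->S S-0->T S-1->K T-0->P T-1->Q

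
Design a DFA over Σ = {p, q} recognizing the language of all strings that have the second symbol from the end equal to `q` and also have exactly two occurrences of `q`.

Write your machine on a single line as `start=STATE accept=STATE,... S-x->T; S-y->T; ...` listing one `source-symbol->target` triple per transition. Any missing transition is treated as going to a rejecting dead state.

start=S0; accept=S3,S5; S0-p->S0; S0-q->S1; S1-p->S2; S1-q->S3; S2-p->S2; S2-q->S4; S3-p->S5; S3-q->S6; S4-p->S5; S4-q->S6; S5-p->S6; S5-q->S6; S6-p->S6; S6-q->S6

Run two small machines in parallel and take their product. The first has 7 states tracking the last 2 symbols read; the second has 4 states tracking the count of `q`s, saturating at 3. A product state is a pair (one from each), accepting exactly when both do. Equivalent product states are then merged.
With 7 states:
        p   q  
>  S0   S0  S1 
   S1   S2  S3 
   S2   S2  S4 
 * S3   S5  S6 
   S4   S5  S6 
 * S5   S6  S6 
   S6   S6  S6 
(> = start, * = accepting)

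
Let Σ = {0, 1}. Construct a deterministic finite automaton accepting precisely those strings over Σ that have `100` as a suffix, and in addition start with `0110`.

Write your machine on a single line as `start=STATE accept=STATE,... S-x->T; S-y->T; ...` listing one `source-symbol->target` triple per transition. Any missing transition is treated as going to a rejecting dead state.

start=q0; accept=q9; q0-0->q1; q0-1->q2; q1-0->q3; q1-1->q4; q2-0->q5; q2-1->q2; q3-0->q3; q3-1->q2; q4-0->q5; q4-1->q6; q5-0->q7; q5-1->q2; q6-0->q8; q6-1->q2; q7-0->q3; q7-1->q2; q8-0->q9; q8-1->q10; q9-0->q11; q9-1->q10; q10-0->q8; q10-1->q10; q11-0->q11; q11-1->q10

Run two small machines in parallel and take their product. One (4 states) tracks how much of the suffix `100` has currently been matched; the other (6 states) tracks whether the input so far still matches the prefix `0110`. Each combined state is a pair, one component from each; accept when both components accept.
12 states suffice.
          0    1  
>  q0     q1   q2 
   q1     q3   q4 
   q2     q5   q2 
   q3     q3   q2 
   q4     q5   q6 
   q5     q7   q2 
   q6     q8   q2 
   q7     q3   q2 
   q8     q9  q10 
 * q9    q11  q10 
   q10    q8  q10 
   q11   q11  q10 
(> = start, * = accepting)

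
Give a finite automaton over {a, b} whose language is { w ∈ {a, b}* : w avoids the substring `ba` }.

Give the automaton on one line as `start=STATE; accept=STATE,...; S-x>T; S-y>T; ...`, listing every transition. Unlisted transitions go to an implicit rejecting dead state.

start=q0; accept=q0,q1; q0-a>q0; q0-b>q1; q1-a>q2; q1-b>q1; q2-a>q2; q2-b>q2

Track partial matches of the forbidden pattern `ba`. State q2 is a dead state reached once `ba` has occurred; every other state accepts. q0 means no part of `ba` is currently matched.
3 states suffice.
        a   b  
>* q0   q0  q1 
 * q1   q2  q1 
   q2   q2  q2 
(> = start, * = accepting)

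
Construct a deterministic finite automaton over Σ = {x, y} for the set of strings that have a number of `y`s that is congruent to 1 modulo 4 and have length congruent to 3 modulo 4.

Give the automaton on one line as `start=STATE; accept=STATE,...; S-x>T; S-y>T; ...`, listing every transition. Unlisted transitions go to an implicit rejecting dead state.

start=s0; accept=s7; s0-x>s1; s0-y>s2; s1-x>s3; s1-y>s4; s2-x>s4; s2-y>s5; s3-x>s6; s3-y>s7; s4-x>s7; s4-y>s8; s5-x>s8; s5-y>s9; s6-x>s0; s6-y>s10; s7-x>s10; s7-y>s11; s8-x>s11; s8-y>s12; s9-x>s12; s9-y>s0; s10-x>s2; s10-y>s13; s11-x>s13; s11-y>s14; s12-x>s14; s12-y>s1; s13-x>s5; s13-y>s15; s14-x>s15; s14-y>s3; s15-x>s9; s15-y>s6

Build one automaton per condition and run them in lockstep. The first has 4 states tracking the count of `y`s modulo 4; the second has 4 states tracking the input length modulo 4. A product state is a pair (one from each), accepting exactly when both do.
A 16-state machine:
          x    y  
>  s0     s1   s2 
   s1     s3   s4 
   s2     s4   s5 
   s3     s6   s7 
   s4     s7   s8 
   s5     s8   s9 
   s6     s0  s10 
 * s7    s10  s11 
   s8    s11  s12 
   s9    s12   s0 
   s10    s2  s13 
   s11   s13  s14 
   s12   s14   s1 
   s13    s5  s15 
   s14   s15   s3 
   s15    s9   s6 
(> = start, * = accepting)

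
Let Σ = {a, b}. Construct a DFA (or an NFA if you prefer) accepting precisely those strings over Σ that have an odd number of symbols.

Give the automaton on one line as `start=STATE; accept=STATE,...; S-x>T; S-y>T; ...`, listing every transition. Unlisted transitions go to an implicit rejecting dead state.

Count input length modulo 2: every symbol advances one step around the cycle q0 → q1 → q0. Accept at q1.
        a   b  
>  q0   q1  q1 
 * q1   q0  q0 
(> = start, * = accepting)

start=q0; accept=q1; q0-a>q1; q0-b>q1; q1-a>q0; q1-b>q0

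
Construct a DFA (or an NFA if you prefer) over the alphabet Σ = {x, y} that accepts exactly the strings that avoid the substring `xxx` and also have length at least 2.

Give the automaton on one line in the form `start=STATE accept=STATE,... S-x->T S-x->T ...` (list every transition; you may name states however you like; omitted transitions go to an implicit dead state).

Handle the two conditions separately and then intersect. The first has 4 states tracking partial matches of the forbidden pattern `xxx`; the second has 4 states tracking the input length, saturating at 3. A product state is a pair (one from each), accepting exactly when both do. After merging equivalent states the machine shrinks.
7 states suffice.
       x  y 
>  A   B  C 
   B   D  E 
   C   F  E 
 * D   G  E 
 * E   F  E 
 * F   D  E 
   G   G  G 
(> = start, * = accepting)

start=A accept=D,E,F A-x->B A-y->C B-x->D B-y->E C-x->F C-y->E D-x->G D-y->E E-x->F E-y->E F-x->D F-y->E G-x->G G-y->G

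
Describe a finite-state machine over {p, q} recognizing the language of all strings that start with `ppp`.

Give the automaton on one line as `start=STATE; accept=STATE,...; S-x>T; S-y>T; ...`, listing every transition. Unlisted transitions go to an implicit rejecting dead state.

Check the first 3 symbols one by one: s0 through s2 record how many have matched `ppp` so far; any wrong symbol goes to the dead state s4. After all 3 match we enter the accepting sink s3.
A 5-state machine:
        p   q  
>  s0   s1  s4 
   s1   s2  s4 
   s2   s3  s4 
 * s3   s3  s3 
   s4   s4  s4 
(> = start, * = accepting)

start=s0; accept=s3; s0-p>s1; s0-q>s4; s1-p>s2; s1-q>s4; s2-p>s3; s2-q>s4; s3-p>s3; s3-q>s3; s4-p>s4; s4-q>s4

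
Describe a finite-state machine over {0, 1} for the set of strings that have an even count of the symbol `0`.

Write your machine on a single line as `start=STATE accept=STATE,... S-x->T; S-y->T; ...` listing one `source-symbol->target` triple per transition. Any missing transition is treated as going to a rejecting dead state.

Keep the running count of `0`s modulo 2: each `0` advances along the cycle q0 → q1 → q0 while other symbols loop. Accept at q0.
With 2 states:
        0   1  
>* q0   q1  q0 
   q1   q0  q1 
(> = start, * = accepting)

start=q0; accept=q0; q0-0->q1; q0-1->q0; q1-0->q0; q1-1->q1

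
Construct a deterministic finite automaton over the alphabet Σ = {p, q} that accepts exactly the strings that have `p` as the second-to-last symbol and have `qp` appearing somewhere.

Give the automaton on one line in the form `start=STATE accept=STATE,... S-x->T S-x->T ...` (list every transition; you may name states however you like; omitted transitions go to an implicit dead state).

Build one automaton per condition and run them in lockstep. One (7 states) tracks the last 2 symbols read; the other (3 states) tracks whether and how much of `qp` has been seen. Each combined state is a pair, one component from each; accept when both components accept.
        p   q  
>  s0   s1  s2 
   s1   s3  s4 
   s2   s5  s6 
   s3   s3  s4 
   s4   s5  s6 
   s5   s7  s8 
   s6   s5  s6 
 * s7   s7  s8 
 * s8   s5  s9 
   s9   s5  s9 
(> = start, * = accepting)

start=s0 accept=s7,s8 s0-p->s1 s0-q->s2 s1-p->s3 s1-q->s4 s2-p->s5 s2-q->s6 s3-p->s3 s3-q->s4 s4-p->s5 s4-q->s6 s5-p->s7 s5-q->s8 s6-p->s5 s6-q->s6 s7-p->s7 s7-q->s8 s8-p->s5 s8-q->s9 s9-p->s5 s9-q->s9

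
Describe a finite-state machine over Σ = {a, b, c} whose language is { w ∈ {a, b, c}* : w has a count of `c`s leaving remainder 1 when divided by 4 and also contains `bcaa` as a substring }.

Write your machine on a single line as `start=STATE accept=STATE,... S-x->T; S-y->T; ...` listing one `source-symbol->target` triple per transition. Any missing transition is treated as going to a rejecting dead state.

start=q0; accept=q10; q0-a->q0; q0-b->q1; q0-c->q2; q1-a->q0; q1-b->q1; q1-c->q3; q2-a->q2; q2-b->q4; q2-c->q5; q3-a->q6; q3-b->q4; q3-c->q5; q4-a->q2; q4-b->q4; q4-c->q7; q5-a->q5; q5-b->q8; q5-c->q9; q6-a->q10; q6-b->q4; q6-c->q5; q7-a->q11; q7-b->q8; q7-c->q9; q8-a->q5; q8-b->q8; q8-c->q12; q9-a->q9; q9-b->q13; q9-c->q0; q10-a->q10; q10-b->q10; q10-c->q14; q11-a->q14; q11-b->q8; q11-c->q9; q12-a->q15; q12-b->q13; q12-c->q0; q13-a->q9; q13-b->q13; q13-c->q16; q14-a->q14; q14-b->q14; q14-c->q17; q15-a->q17; q15-b->q13; q15-c->q0; q16-a->q18; q16-b->q1; q16-c->q2; q17-a->q17; q17-b->q17; q17-c->q19; q18-a->q19; q18-b->q1; q18-c->q2; q19-a->q19; q19-b->q19; q19-c->q10

Handle the two conditions separately and then intersect. The first has 4 states tracking the count of `c`s modulo 4; the second has 5 states tracking whether and how much of `bcaa` has been seen. A product state is a pair (one from each), accepting exactly when both do.
          a    b    c  
>  q0     q0   q1   q2 
   q1     q0   q1   q3 
   q2     q2   q4   q5 
   q3     q6   q4   q5 
   q4     q2   q4   q7 
   q5     q5   q8   q9 
   q6    q10   q4   q5 
   q7    q11   q8   q9 
   q8     q5   q8  q12 
   q9     q9  q13   q0 
 * q10   q10  q10  q14 
   q11   q14   q8   q9 
   q12   q15  q13   q0 
   q13    q9  q13  q16 
   q14   q14  q14  q17 
   q15   q17  q13   q0 
   q16   q18   q1   q2 
   q17   q17  q17  q19 
   q18   q19   q1   q2 
   q19   q19  q19  q10 
(> = start, * = accepting)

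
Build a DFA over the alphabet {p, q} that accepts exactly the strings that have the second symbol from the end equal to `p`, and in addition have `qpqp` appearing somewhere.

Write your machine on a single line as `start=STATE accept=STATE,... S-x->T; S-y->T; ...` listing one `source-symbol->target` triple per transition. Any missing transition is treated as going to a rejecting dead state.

start=S0; accept=S9,S10; S0-p->S1; S0-q->S2; S1-p->S3; S1-q->S4; S2-p->S5; S2-q->S6; S3-p->S3; S3-q->S4; S4-p->S5; S4-q->S6; S5-p->S3; S5-q->S7; S6-p->S5; S6-q->S6; S7-p->S8; S7-q->S6; S8-p->S9; S8-q->S10; S9-p->S9; S9-q->S10; S10-p->S8; S10-q->S11; S11-p->S8; S11-q->S11

Handle the two conditions separately and then intersect. One (7 states) tracks the last 2 symbols read; the other (5 states) tracks whether and how much of `qpqp` has been seen. Each combined state is a pair, one component from each; accept when both components accept.
With 12 states:
          p    q  
>  S0     S1   S2 
   S1     S3   S4 
   S2     S5   S6 
   S3     S3   S4 
   S4     S5   S6 
   S5     S3   S7 
   S6     S5   S6 
   S7     S8   S6 
   S8     S9  S10 
 * S9     S9  S10 
 * S10    S8  S11 
   S11    S8  S11 
(> = start, * = accepting)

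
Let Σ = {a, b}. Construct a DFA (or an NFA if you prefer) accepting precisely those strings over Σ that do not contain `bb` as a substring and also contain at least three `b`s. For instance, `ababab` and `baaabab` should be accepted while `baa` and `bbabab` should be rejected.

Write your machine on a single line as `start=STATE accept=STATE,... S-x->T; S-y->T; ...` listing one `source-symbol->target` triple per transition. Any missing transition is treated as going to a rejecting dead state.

start=s0; accept=s8,s9,s10,s11; s0-a->s0; s0-b->s1; s1-a->s2; s1-b->s3; s2-a->s2; s2-b->s4; s3-a->s3; s3-b->s5; s4-a->s6; s4-b->s5; s5-a->s5; s5-b->s7; s6-a->s6; s6-b->s8; s7-a->s7; s7-b->s7; s8-a->s9; s8-b->s7; s9-a->s9; s9-b->s10; s10-a->s11; s10-b->s7; s11-a->s11; s11-b->s10

Build one automaton per condition and run them in lockstep. The first has 3 states tracking partial matches of the forbidden pattern `bb`; the second has 5 states tracking the count of `b`s, saturating at 4. A product state is a pair (one from each), accepting exactly when both do.
A 12-state machine:
          a    b  
>  s0     s0   s1 
   s1     s2   s3 
   s2     s2   s4 
   s3     s3   s5 
   s4     s6   s5 
   s5     s5   s7 
   s6     s6   s8 
   s7     s7   s7 
 * s8     s9   s7 
 * s9     s9  s10 
 * s10   s11   s7 
 * s11   s11  s10 
(> = start, * = accepting)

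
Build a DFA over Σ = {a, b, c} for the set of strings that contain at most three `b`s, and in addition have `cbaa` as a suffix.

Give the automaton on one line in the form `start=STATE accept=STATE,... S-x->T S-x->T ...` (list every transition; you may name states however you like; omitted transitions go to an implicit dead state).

Handle the two conditions separately and then intersect. One (5 states) tracks the count of `b`s, saturating at 4; the other (5 states) tracks how much of the suffix `cbaa` has currently been matched. Each combined state is a pair, one component from each; accept when both components accept.
A 22-state machine:
          a    b    c  
>  q0     q0   q1   q2 
   q1     q1   q3   q4 
   q2     q0   q5   q2 
   q3     q3   q6   q7 
   q4     q1   q8   q4 
   q5     q9   q3   q4 
   q6     q6  q10  q11 
   q7     q3  q12   q7 
   q8    q13   q6   q7 
   q9    q14   q3   q4 
   q10   q10  q10  q15 
   q11    q6  q16  q11 
   q12   q17  q10  q11 
   q13   q18   q6   q7 
 * q14    q1   q3   q4 
   q15   q10  q16  q15 
   q16   q19  q10  q15 
   q17   q20  q10  q11 
 * q18    q3   q6   q7 
   q19   q21  q10  q15 
 * q20    q6  q10  q11 
   q21   q10  q10  q15 
(> = start, * = accepting)

start=q0 accept=q14,q18,q20 q0-a->q0 q0-b->q1 q0-c->q2 q1-a->q1 q1-b->q3 q1-c->q4 q2-a->q0 q2-b->q5 q2-c->q2 q3-a->q3 q3-b->q6 q3-c->q7 q4-a->q1 q4-b->q8 q4-c->q4 q5-a->q9 q5-b->q3 q5-c->q4 q6-a->q6 q6-b->q10 q6-c->q11 q7-a->q3 q7-b->q12 q7-c->q7 q8-a->q13 q8-b->q6 q8-c->q7 q9-a->q14 q9-b->q3 q9-c->q4 q10-a->q10 q10-b->q10 q10-c->q15 q11-a->q6 q11-b->q16 q11-c->q11 q12-a->q17 q12-b->q10 q12-c->q11 q13-a->q18 q13-b->q6 q13-c->q7 q14-a->q1 q14-b->q3 q14-c->q4 q15-a->q10 q15-b->q16 q15-c->q15 q16-a->q19 q16-b->q10 q16-c->q15 q17-a->q20 q17-b->q10 q17-c->q11 q18-a->q3 q18-b->q6 q18-c->q7 q19-a->q21 q19-b->q10 q19-c->q15 q20-a->q6 q20-b->q10 q20-c->q11 q21-a->q10 q21-b->q10 q21-c->q15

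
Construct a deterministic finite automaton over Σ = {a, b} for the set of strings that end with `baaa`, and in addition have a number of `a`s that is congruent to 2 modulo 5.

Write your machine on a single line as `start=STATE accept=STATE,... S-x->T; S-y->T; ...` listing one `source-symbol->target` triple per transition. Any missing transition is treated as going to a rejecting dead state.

start=s0; accept=s8; s0-a->s1; s0-b->s0; s1-a->s2; s1-b->s1; s2-a->s3; s2-b->s2; s3-a->s4; s3-b->s3; s4-a->s0; s4-b->s5; s5-a->s6; s5-b->s5; s6-a->s7; s6-b->s0; s7-a->s8; s7-b->s1; s8-a->s3; s8-b->s2

Build one automaton per condition and run them in lockstep. The first has 5 states tracking how much of the suffix `baaa` has currently been matched; the second has 5 states tracking the count of `a`s modulo 5. A product state is a pair (one from each), accepting exactly when both do. Minimizing collapses redundant product states.
9 states suffice.
        a   b  
>  s0   s1  s0 
   s1   s2  s1 
   s2   s3  s2 
   s3   s4  s3 
   s4   s0  s5 
   s5   s6  s5 
   s6   s7  s0 
   s7   s8  s1 
 * s8   s3  s2 
(> = start, * = accepting)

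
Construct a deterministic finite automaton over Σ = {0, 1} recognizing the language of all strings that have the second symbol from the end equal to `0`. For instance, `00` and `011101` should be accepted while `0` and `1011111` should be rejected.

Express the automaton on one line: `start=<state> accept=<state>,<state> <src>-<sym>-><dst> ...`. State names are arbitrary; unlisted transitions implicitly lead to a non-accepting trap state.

start=S0 accept=S3,S4 S0-0->S1 S0-1->S2 S1-0->S3 S1-1->S4 S2-0->S5 S2-1->S6 S3-0->S3 S3-1->S4 S4-0->S5 S4-1->S6 S5-0->S3 S5-1->S4 S6-0->S5 S6-1->S6

Because acceptance depends on a position counted from the end, the machine has to buffer the most recent 2 symbols. Make each state the string of the last up-to-2 symbols read; on input `x` shift the window left and append `x`. Accept when the buffered window has length 2 and begins with `0`.
7 states suffice.
        0   1  
>  S0   S1  S2 
   S1   S3  S4 
   S2   S5  S6 
 * S3   S3  S4 
 * S4   S5  S6 
   S5   S3  S4 
   S6   S5  S6 
(> = start, * = accepting)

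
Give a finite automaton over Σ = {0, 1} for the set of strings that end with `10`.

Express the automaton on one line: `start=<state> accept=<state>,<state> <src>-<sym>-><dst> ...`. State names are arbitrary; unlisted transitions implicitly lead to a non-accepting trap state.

start=q0 accept=q2 q0-0->q0 q0-1->q1 q1-0->q2 q1-1->q1 q2-0->q0 q2-1->q1

Remember how much of `10` the current input suffix matches. State q0 means no match yet; q1 means the last symbol is `1`; q2 means the last 2 symbols are `10`. Only q2 accepts. On a mismatch, fall back to the longest proper suffix that is still a prefix of `10`.
3 states suffice.
        0   1  
>  q0   q0  q1 
   q1   q2  q1 
 * q2   q0  q1 
(> = start, * = accepting)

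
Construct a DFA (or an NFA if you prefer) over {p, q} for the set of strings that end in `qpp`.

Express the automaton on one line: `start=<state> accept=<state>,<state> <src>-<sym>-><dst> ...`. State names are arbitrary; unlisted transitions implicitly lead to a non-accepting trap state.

start=s0 accept=s3 s0-p->s0 s0-q->s1 s1-p->s2 s1-q->s1 s2-p->s3 s2-q->s1 s3-p->s0 s3-q->s1

Let each state record the length of the longest suffix of the input read so far that is also a prefix of `qpp`. s1 means the last symbol is `q`; s2 means the last 2 symbols are `qp`; s3 means the last 3 symbols are `qpp`. Accept only at s3, where the string currently ends in `qpp`.
        p   q  
>  s0   s0  s1 
   s1   s2  s1 
   s2   s3  s1 
 * s3   s0  s1 
(> = start, * = accepting)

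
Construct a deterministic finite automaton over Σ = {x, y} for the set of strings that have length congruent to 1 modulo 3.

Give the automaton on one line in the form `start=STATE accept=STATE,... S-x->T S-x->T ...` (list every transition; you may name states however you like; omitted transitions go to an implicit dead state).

start=q0 accept=q1 q0-x->q1 q0-y->q1 q1-x->q2 q1-y->q2 q2-x->q0 q2-y->q0

Only the length mod 3 matters, so use a 3-cycle: from any state, every input symbol moves to the next state, wrapping q2 back to q0. Mark q1 accepting.
        x   y  
>  q0   q1  q1 
 * q1   q2  q2 
   q2   q0  q0 
(> = start, * = accepting)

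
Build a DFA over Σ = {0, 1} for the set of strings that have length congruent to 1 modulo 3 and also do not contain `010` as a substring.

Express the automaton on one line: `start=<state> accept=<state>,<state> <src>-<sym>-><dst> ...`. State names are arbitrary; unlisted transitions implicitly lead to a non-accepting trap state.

start=S0 accept=S1,S2,S9 S0-0->S1 S0-1->S2 S1-0->S3 S1-1->S4 S2-0->S3 S2-1->S5 S3-0->S6 S3-1->S7 S4-0->S8 S4-1->S0 S5-0->S6 S5-1->S0 S6-0->S1 S6-1->S9 S7-0->S8 S7-1->S2 S8-0->S8 S8-1->S8 S9-0->S8 S9-1->S5

Build one automaton per condition and run them in lockstep. The first has 3 states tracking the input length modulo 3; the second has 4 states tracking partial matches of the forbidden pattern `010`. A product state is a pair (one from each), accepting exactly when both do. After merging equivalent states the machine shrinks.
10 states suffice.
        0   1  
>  S0   S1  S2 
 * S1   S3  S4 
 * S2   S3  S5 
   S3   S6  S7 
   S4   S8  S0 
   S5   S6  S0 
   S6   S1  S9 
   S7   S8  S2 
   S8   S8  S8 
 * S9   S8  S5 
(> = start, * = accepting)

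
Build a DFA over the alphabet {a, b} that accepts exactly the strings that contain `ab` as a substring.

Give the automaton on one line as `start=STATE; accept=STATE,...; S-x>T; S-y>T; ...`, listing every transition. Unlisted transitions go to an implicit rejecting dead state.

start=q0; accept=q2; q0-a>q1; q0-b>q0; q1-a>q1; q1-b>q2; q2-a>q2; q2-b>q2

States q0..q1 record the length of the longest prefix of `ab` that matches the current input suffix. Reaching q2 means `ab` has been seen, and we stay there forever. Accept from q2.
With 3 states:
        a   b  
>  q0   q1  q0 
   q1   q1  q2 
 * q2   q2  q2 
(> = start, * = accepting)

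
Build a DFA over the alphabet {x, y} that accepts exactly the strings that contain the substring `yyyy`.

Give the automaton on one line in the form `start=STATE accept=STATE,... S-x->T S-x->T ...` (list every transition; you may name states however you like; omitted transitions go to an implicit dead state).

start=S0 accept=S4 S0-x->S0 S0-y->S1 S1-x->S0 S1-y->S2 S2-x->S0 S2-y->S3 S3-x->S0 S3-y->S4 S4-x->S4 S4-y->S4

States S0..S3 record the length of the longest prefix of `yyyy` that matches the current input suffix. Reaching S4 means `yyyy` has been seen, and we stay there forever. Accept from S4.
With 5 states:
        x   y  
>  S0   S0  S1 
   S1   S0  S2 
   S2   S0  S3 
   S3   S0  S4 
 * S4   S4  S4 
(> = start, * = accepting)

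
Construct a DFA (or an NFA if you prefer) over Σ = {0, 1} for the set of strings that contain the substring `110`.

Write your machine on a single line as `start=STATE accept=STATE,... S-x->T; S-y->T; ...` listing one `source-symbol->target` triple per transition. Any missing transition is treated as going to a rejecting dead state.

start=S0; accept=S3; S0-0->S0; S0-1->S1; S1-0->S0; S1-1->S2; S2-0->S3; S2-1->S2; S3-0->S3; S3-1->S3

Track how much of `110` has been matched so far: state S0 is no progress, S3 is the absorbing accept state reached once `110` has occurred. Intermediate states record partial matches; on a mismatch, fall back to the longest reusable overlap.
4 states suffice.
        0   1  
>  S0   S0  S1 
   S1   S0  S2 
   S2   S3  S2 
 * S3   S3  S3 
(> = start, * = accepting)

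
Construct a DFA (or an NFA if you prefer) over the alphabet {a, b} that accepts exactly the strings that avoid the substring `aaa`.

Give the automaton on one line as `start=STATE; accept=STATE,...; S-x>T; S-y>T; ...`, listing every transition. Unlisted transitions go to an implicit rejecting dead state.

start=q0; accept=q0,q1,q2; q0-a>q1; q0-b>q0; q1-a>q2; q1-b>q0; q2-a>q3; q2-b>q0; q3-a>q3; q3-b>q3

This is the complement of 'contains `aaa`'. Use the same substring-matching states — q0 through q3 holding how much of `aaa` has just been matched — but flip the accepting set: everything except the trap q3 accepts.
With 4 states:
        a   b  
>* q0   q1  q0 
 * q1   q2  q0 
 * q2   q3  q0 
   q3   q3  q3 
(> = start, * = accepting)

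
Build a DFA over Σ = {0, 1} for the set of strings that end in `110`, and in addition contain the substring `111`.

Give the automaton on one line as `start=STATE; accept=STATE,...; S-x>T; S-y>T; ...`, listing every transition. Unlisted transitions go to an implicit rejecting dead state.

start=q0; accept=q4; q0-0>q0; q0-1>q1; q1-0>q0; q1-1>q2; q2-0>q0; q2-1>q3; q3-0>q4; q3-1>q3; q4-0>q5; q4-1>q6; q5-0>q5; q5-1>q6; q6-0>q5; q6-1>q3

Run two small machines in parallel and take their product. One (4 states) tracks how much of the suffix `110` has currently been matched; the other (4 states) tracks whether and how much of `111` has been seen. Each combined state is a pair, one component from each; accept when both components accept. Equivalent product states are then merged.
        0   1  
>  q0   q0  q1 
   q1   q0  q2 
   q2   q0  q3 
   q3   q4  q3 
 * q4   q5  q6 
   q5   q5  q6 
   q6   q5  q3 
(> = start, * = accepting)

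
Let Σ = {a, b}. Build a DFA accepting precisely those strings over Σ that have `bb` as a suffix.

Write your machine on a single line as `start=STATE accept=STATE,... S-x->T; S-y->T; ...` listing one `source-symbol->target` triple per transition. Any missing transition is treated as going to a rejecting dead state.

Let each state record the length of the longest suffix of the input read so far that is also a prefix of `bb`. q1 means the last symbol is `b`; q2 means the last 2 symbols are `bb`. Accept only at q2, where the string currently ends in `bb`.
3 states suffice.
        a   b  
>  q0   q0  q1 
   q1   q0  q2 
 * q2   q0  q2 
(> = start, * = accepting)

start=q0; accept=q2; q0-a->q0; q0-b->q1; q1-a->q0; q1-b->q2; q2-a->q0; q2-b->q2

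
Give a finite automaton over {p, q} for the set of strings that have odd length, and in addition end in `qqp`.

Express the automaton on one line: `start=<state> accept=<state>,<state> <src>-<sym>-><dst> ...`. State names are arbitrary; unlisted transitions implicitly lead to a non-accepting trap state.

Handle the two conditions separately and then intersect. The first has 2 states tracking the input length modulo 2; the second has 4 states tracking how much of the suffix `qqp` has currently been matched. A product state is a pair (one from each), accepting exactly when both do. After merging equivalent states the machine shrinks.
A 5-state machine:
       p  q 
>  A   B  C 
   B   A  A 
   C   A  D 
   D   E  C 
 * E   A  A 
(> = start, * = accepting)

start=A accept=E A-p->B A-q->C B-p->A B-q->A C-p->A C-q->D D-p->E D-q->C E-p->A E-q->A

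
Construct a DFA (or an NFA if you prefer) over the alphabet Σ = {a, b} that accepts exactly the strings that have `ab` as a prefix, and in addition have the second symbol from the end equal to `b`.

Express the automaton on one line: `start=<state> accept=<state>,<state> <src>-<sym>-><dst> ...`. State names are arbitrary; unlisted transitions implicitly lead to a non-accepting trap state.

Build one automaton per condition and run them in lockstep. The first has 4 states tracking whether the input so far still matches the prefix `ab`; the second has 7 states tracking the last 2 symbols read. A product state is a pair (one from each), accepting exactly when both do. Equivalent product states are then merged.
        a   b  
>  s0   s1  s2 
   s1   s2  s3 
   s2   s2  s2 
   s3   s4  s5 
 * s4   s6  s3 
 * s5   s4  s5 
   s6   s6  s3 
(> = start, * = accepting)

start=s0 accept=s4,s5 s0-a->s1 s0-b->s2 s1-a->s2 s1-b->s3 s2-a->s2 s2-b->s2 s3-a->s4 s3-b->s5 s4-a->s6 s4-b->s3 s5-a->s4 s5-b->s5 s6-a->s6 s6-b->s3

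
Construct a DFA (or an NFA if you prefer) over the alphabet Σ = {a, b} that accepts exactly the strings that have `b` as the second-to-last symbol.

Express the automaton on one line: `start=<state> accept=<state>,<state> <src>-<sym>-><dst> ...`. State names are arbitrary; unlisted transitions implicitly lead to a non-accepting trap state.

Because acceptance depends on a position counted from the end, the machine has to buffer the most recent 2 symbols. Make each state the string of the last up-to-2 symbols read; on input `x` shift the window left and append `x`. Accept when the buffered window has length 2 and begins with `b`.
        a   b  
>  q0   q1  q2 
   q1   q3  q4 
   q2   q5  q6 
   q3   q3  q4 
   q4   q5  q6 
 * q5   q3  q4 
 * q6   q5  q6 
(> = start, * = accepting)

start=q0 accept=q5,q6 q0-a->q1 q0-b->q2 q1-a->q3 q1-b->q4 q2-a->q5 q2-b->q6 q3-a->q3 q3-b->q4 q4-a->q5 q4-b->q6 q5-a->q3 q5-b->q4 q6-a->q5 q6-b->q6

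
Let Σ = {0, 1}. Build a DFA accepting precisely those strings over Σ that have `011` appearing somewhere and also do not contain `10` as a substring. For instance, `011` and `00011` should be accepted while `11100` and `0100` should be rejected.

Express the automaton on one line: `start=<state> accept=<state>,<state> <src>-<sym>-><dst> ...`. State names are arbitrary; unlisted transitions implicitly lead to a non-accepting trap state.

Handle the two conditions separately and then intersect. The first has 4 states tracking whether and how much of `011` has been seen; the second has 3 states tracking partial matches of the forbidden pattern `10`. A product state is a pair (one from each), accepting exactly when both do. After merging equivalent states the machine shrinks.
With 5 states:
        0   1  
>  q0   q1  q2 
   q1   q1  q3 
   q2   q2  q2 
   q3   q2  q4 
 * q4   q2  q4 
(> = start, * = accepting)

start=q0 accept=q4 q0-0->q1 q0-1->q2 q1-0->q1 q1-1->q3 q2-0->q2 q2-1->q2 q3-0->q2 q3-1->q4 q4-0->q2 q4-1->q4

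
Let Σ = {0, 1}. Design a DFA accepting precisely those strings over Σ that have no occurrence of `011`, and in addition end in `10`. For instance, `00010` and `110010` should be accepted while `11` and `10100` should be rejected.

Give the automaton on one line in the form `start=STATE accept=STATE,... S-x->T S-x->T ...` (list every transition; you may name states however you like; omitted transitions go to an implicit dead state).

start=q0 accept=q4 q0-0->q1 q0-1->q2 q1-0->q1 q1-1->q3 q2-0->q4 q2-1->q2 q3-0->q4 q3-1->q5 q4-0->q1 q4-1->q3 q5-0->q6 q5-1->q5 q6-0->q7 q6-1->q5 q7-0->q7 q7-1->q5

Run two small machines in parallel and take their product. One (4 states) tracks partial matches of the forbidden pattern `011`; the other (3 states) tracks how much of the suffix `10` has currently been matched. Each combined state is a pair, one component from each; accept when both components accept.
        0   1  
>  q0   q1  q2 
   q1   q1  q3 
   q2   q4  q2 
   q3   q4  q5 
 * q4   q1  q3 
   q5   q6  q5 
   q6   q7  q5 
   q7   q7  q5 
(> = start, * = accepting)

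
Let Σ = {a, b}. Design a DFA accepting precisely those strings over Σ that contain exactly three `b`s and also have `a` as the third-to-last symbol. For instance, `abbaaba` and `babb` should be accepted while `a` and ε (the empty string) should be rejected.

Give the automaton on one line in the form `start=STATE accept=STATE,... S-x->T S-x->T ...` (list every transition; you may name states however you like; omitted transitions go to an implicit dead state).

start=s0 accept=s7,s12,s13,s15 s0-a->s0 s0-b->s1 s1-a->s2 s1-b->s3 s2-a->s2 s2-b->s4 s3-a->s5 s3-b->s6 s4-a->s5 s4-b->s7 s5-a->s8 s5-b->s9 s6-a->s10 s6-b->s11 s7-a->s10 s7-b->s11 s8-a->s8 s8-b->s12 s9-a->s13 s9-b->s11 s10-a->s14 s10-b->s11 s11-a->s11 s11-b->s11 s12-a->s13 s12-b->s11 s13-a->s14 s13-b->s11 s14-a->s15 s14-b->s11 s15-a->s15 s15-b->s11

Handle the two conditions separately and then intersect. One (5 states) tracks the count of `b`s, saturating at 4; the other (15 states) tracks the last 3 symbols read. Each combined state is a pair, one component from each; accept when both components accept. Equivalent product states are then merged.
          a    b  
>  s0     s0   s1 
   s1     s2   s3 
   s2     s2   s4 
   s3     s5   s6 
   s4     s5   s7 
   s5     s8   s9 
   s6    s10  s11 
 * s7    s10  s11 
   s8     s8  s12 
   s9    s13  s11 
   s10   s14  s11 
   s11   s11  s11 
 * s12   s13  s11 
 * s13   s14  s11 
   s14   s15  s11 
 * s15   s15  s11 
(> = start, * = accepting)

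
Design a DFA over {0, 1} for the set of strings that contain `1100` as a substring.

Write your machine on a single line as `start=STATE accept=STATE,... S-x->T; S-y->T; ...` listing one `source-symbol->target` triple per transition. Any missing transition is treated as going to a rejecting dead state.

States q0..q3 record the length of the longest prefix of `1100` that matches the current input suffix. Reaching q4 means `1100` has been seen, and we stay there forever. Accept from q4.
With 5 states:
        0   1  
>  q0   q0  q1 
   q1   q0  q2 
   q2   q3  q2 
   q3   q4  q1 
 * q4   q4  q4 
(> = start, * = accepting)

start=q0; accept=q4; q0-0->q0; q0-1->q1; q1-0->q0; q1-1->q2; q2-0->q3; q2-1->q2; q3-0->q4; q3-1->q1; q4-0->q4; q4-1->q4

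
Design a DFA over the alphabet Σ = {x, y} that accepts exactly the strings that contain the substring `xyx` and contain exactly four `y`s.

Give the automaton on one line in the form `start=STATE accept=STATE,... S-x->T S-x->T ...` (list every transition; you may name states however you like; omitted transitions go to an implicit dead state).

start=s0 accept=s18 s0-x->s1 s0-y->s2 s1-x->s1 s1-y->s3 s2-x->s4 s2-y->s5 s3-x->s6 s3-y->s5 s4-x->s4 s4-y->s7 s5-x->s8 s5-y->s9 s6-x->s6 s6-y->s10 s7-x->s10 s7-y->s9 s8-x->s8 s8-y->s11 s9-x->s12 s9-y->s13 s10-x->s10 s10-y->s14 s11-x->s14 s11-y->s13 s12-x->s12 s12-y->s15 s13-x->s16 s13-y->s17 s14-x->s14 s14-y->s18 s15-x->s18 s15-y->s17 s16-x->s16 s16-y->s19 s17-x->s20 s17-y->s17 s18-x->s18 s18-y->s21 s19-x->s21 s19-y->s17 s20-x->s20 s20-y->s19 s21-x->s21 s21-y->s21

Handle the two conditions separately and then intersect. One (4 states) tracks whether and how much of `xyx` has been seen; the other (6 states) tracks the count of `y`s, saturating at 5. Each combined state is a pair, one component from each; accept when both components accept.
          x    y  
>  s0     s1   s2 
   s1     s1   s3 
   s2     s4   s5 
   s3     s6   s5 
   s4     s4   s7 
   s5     s8   s9 
   s6     s6  s10 
   s7    s10   s9 
   s8     s8  s11 
   s9    s12  s13 
   s10   s10  s14 
   s11   s14  s13 
   s12   s12  s15 
   s13   s16  s17 
   s14   s14  s18 
   s15   s18  s17 
   s16   s16  s19 
   s17   s20  s17 
 * s18   s18  s21 
   s19   s21  s17 
   s20   s20  s19 
   s21   s21  s21 
(> = start, * = accepting)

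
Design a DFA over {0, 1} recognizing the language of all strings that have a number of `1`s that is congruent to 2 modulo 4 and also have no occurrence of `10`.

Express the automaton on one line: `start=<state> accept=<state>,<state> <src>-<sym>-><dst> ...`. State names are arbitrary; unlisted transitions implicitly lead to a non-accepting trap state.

start=q0 accept=q3 q0-0->q0 q0-1->q1 q1-0->q2 q1-1->q3 q2-0->q2 q2-1->q4 q3-0->q4 q3-1->q5 q4-0->q4 q4-1->q6 q5-0->q6 q5-1->q7 q6-0->q6 q6-1->q8 q7-0->q8 q7-1->q1 q8-0->q8 q8-1->q2

Handle the two conditions separately and then intersect. The first has 4 states tracking the count of `1`s modulo 4; the second has 3 states tracking partial matches of the forbidden pattern `10`. A product state is a pair (one from each), accepting exactly when both do.
        0   1  
>  q0   q0  q1 
   q1   q2  q3 
   q2   q2  q4 
 * q3   q4  q5 
   q4   q4  q6 
   q5   q6  q7 
   q6   q6  q8 
   q7   q8  q1 
   q8   q8  q2 
(> = start, * = accepting)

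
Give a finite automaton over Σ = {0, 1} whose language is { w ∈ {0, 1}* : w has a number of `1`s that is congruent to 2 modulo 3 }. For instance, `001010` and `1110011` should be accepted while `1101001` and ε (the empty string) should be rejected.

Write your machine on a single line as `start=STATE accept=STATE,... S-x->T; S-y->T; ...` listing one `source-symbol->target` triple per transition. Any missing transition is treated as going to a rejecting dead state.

The only thing that matters is how many `1`s have appeared, reduced mod 3. Use one state per residue: A for 0, …, C for 2. Reading `1` moves to the next residue; anything else stays put. C is accepting.
With 3 states:
       0  1 
>  A   A  B 
   B   B  C 
 * C   C  A 
(> = start, * = accepting)

start=A; accept=C; A-0->A; A-1->B; B-0->B; B-1->C; C-0->C; C-1->A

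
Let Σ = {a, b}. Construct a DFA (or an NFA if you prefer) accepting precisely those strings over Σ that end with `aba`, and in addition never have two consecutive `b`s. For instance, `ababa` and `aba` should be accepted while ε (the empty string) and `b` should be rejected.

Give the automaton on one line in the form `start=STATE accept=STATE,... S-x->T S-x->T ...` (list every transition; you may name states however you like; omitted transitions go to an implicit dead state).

start=s0 accept=s5 s0-a->s1 s0-b->s2 s1-a->s1 s1-b->s3 s2-a->s1 s2-b->s4 s3-a->s5 s3-b->s4 s4-a->s4 s4-b->s4 s5-a->s1 s5-b->s3

Build one automaton per condition and run them in lockstep. The first has 4 states tracking how much of the suffix `aba` has currently been matched; the second has 3 states tracking partial matches of the forbidden pattern `bb`. A product state is a pair (one from each), accepting exactly when both do. Equivalent product states are then merged.
With 6 states:
        a   b  
>  s0   s1  s2 
   s1   s1  s3 
   s2   s1  s4 
   s3   s5  s4 
   s4   s4  s4 
 * s5   s1  s3 
(> = start, * = accepting)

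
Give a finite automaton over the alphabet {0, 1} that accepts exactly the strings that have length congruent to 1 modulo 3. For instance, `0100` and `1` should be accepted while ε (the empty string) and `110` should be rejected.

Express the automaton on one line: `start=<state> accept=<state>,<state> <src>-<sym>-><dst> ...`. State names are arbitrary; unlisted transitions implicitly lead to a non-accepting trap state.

start=s0 accept=s1 s0-0->s1 s0-1->s1 s1-0->s2 s1-1->s2 s2-0->s0 s2-1->s0

Count input length modulo 3: every symbol advances one step around the cycle s0 → s1 → s2 → s0. Accept at s1.
A 3-state machine:
        0   1  
>  s0   s1  s1 
 * s1   s2  s2 
   s2   s0  s0 
(> = start, * = accepting)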